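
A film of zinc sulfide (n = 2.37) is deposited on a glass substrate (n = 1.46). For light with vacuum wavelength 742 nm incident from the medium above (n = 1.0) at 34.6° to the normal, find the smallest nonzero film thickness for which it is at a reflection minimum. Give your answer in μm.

0.161 μm

Ray reflecting at the top interface goes from n = 1.0 toward n = 2.37: a half-wave phase shift.
At the lower boundary (n = 2.37 to n = 1.46) the reflected ray undergoes no phase shift.
Exactly one π shift → a net half-wave offset.
With one net inversion, destructive interference in reflection requires 2 n t cos θ_r = m λ.
Snell's law: 1.0 sin 34.6° = 2.37 sin θ_r → sin θ_r = 0.240, cos θ_r = 0.971.
Minimum nonzero at m = 1: t = λ / (2 n cos θ_r) = 742 / (2 × 2.37 × 0.971) = 161 nm.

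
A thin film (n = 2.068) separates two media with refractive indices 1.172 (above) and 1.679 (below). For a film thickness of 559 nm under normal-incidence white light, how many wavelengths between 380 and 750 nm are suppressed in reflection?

Top surface (1.172 → 2.068): reflection off a higher-index medium gives a half-wave phase shift.
At the lower boundary (n = 2.068 to n = 1.679) the reflected ray undergoes no phase shift.
Net: one phase inversion between the two reflected rays.
So the condition for destructive reflection is 2 n t = m λ.
λ = 2 n t / m = 2312 / m nm.
m=3: 771 nm (IR); m=4: 578 nm (visible); m=5: 462 nm (visible); m=6: 385 nm (visible); m=7: 330 nm (UV).

3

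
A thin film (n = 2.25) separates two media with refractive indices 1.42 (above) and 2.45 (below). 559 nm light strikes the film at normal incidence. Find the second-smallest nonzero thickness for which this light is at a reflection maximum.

248 nm

At the upper boundary (n = 1.42 to n = 2.25) the reflected ray undergoes a half-wave phase shift.
At the lower boundary (n = 2.25 to n = 2.45) the reflected ray undergoes a half-wave phase shift.
The two reflections carry the same phase change, so no net offset.
So the condition for constructive reflection is 2 n t = m λ.
The second-smallest nonzero thickness corresponds to m = 2: t = m λ / (2 n) = 2.00 × 559 / (2 × 2.25) = 248 nm.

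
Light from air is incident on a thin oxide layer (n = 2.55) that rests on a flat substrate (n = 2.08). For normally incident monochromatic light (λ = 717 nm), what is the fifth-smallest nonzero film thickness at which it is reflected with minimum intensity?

Ray reflecting at the top interface goes from n = 1.0 toward n = 2.55: a half-wave phase shift.
Bottom surface (2.55 → 2.08): reflection off a lower-index medium gives no phase shift.
The two reflections differ by half a wavelength.
For weak reflection here: 2 n t = m λ.
The fifth-smallest nonzero thickness corresponds to m = 5: t = m λ / (2 n) = 5.00 × 717 / (2 × 2.55) = 703 nm.

703 nm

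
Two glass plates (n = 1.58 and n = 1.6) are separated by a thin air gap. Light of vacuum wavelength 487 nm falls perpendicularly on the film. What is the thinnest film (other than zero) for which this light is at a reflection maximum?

122 nm

At the upper boundary (n = 1.58 to n = 1.0) the reflected ray undergoes no phase shift.
At the lower boundary (n = 1.0 to n = 1.6) the reflected ray undergoes a half-wave phase shift.
Exactly one π shift → a net half-wave offset.
For maximum reflection here: 2 n t = (m + ½) λ.
Minimum at m = 0: t = λ / (4 n) = 487 / (4 × 1.0) = 122 nm.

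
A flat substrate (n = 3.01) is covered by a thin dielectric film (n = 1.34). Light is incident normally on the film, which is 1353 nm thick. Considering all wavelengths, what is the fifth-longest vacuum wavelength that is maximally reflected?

Ray reflecting at the top interface goes from n = 1.0 toward n = 1.34: a half-wave phase shift.
At the lower boundary (n = 1.34 to n = 3.01) the reflected ray undergoes a half-wave phase shift.
The two reflections carry the same phase change, so no net offset.
So the condition for constructive reflection is 2 n t = m λ.
λ = 2 n t / m. The fifth-longest wavelength is m = 5: λ = 2 × 1.34 × 1353 / 5.00 = 725 nm.

725 nm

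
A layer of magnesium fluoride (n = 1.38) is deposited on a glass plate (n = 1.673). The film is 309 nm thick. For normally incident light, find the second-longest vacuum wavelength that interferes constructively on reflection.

426 nm

At the upper boundary (n = 1.0 to n = 1.38) the reflected ray undergoes a half-wave phase shift.
At the lower boundary (n = 1.38 to n = 1.673) the reflected ray undergoes a half-wave phase shift.
Zero or two π shifts → no net half-wave offset.
With no net inversion, constructive interference in reflection requires 2 n t = m λ.
λ = 2 n t / m. The second-longest wavelength is m = 2: λ = 2 × 1.38 × 309 / 2.00 = 426 nm.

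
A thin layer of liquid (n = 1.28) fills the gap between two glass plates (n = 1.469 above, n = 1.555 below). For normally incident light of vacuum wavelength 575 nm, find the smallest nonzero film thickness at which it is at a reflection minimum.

At the upper boundary (n = 1.469 to n = 1.28) the reflected ray undergoes no phase shift.
At the lower boundary (n = 1.28 to n = 1.555) the reflected ray undergoes a half-wave phase shift.
The two reflections differ by half a wavelength.
With one net inversion, destructive interference in reflection requires 2 n t = m λ.
Minimum nonzero at m = 1: t = λ / (2 n) = 575 / (2 × 1.28) = 225 nm.

225 nm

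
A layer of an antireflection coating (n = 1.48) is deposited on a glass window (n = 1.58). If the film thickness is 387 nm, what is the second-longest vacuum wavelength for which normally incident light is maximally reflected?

573 nm

At the upper boundary (n = 1.0 to n = 1.48) the reflected ray undergoes a half-wave phase shift.
Bottom surface (1.48 → 1.58): reflection off a higher-index medium gives a half-wave phase shift.
Zero or two π shifts → no net half-wave offset.
For bright reflection here: 2 n t = m λ.
λ = 2 n t / m. The second-longest wavelength is m = 2: λ = 2 × 1.48 × 387 / 2.00 = 573 nm.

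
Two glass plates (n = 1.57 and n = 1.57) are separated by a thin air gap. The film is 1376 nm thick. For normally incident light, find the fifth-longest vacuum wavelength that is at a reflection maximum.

At the upper boundary (n = 1.57 to n = 1.0) the reflected ray undergoes no phase shift.
At the lower boundary (n = 1.0 to n = 1.57) the reflected ray undergoes a half-wave phase shift.
Net: one phase inversion between the two reflected rays.
So the condition for constructive reflection is 2 n t = (m + ½) λ.
λ = 2 n t / (m + ½). The fifth-longest wavelength is m = 4: λ = 2 × 1.0 × 1376 / 4.50 = 612 nm.

612 nm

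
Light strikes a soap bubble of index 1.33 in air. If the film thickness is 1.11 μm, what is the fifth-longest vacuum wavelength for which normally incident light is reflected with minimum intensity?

At the upper boundary (n = 1.0 to n = 1.33) the reflected ray undergoes a half-wave phase shift.
Bottom surface (1.33 → 1.0): reflection off a lower-index medium gives no phase shift.
Exactly one π shift → a net half-wave offset.
So the condition for destructive reflection is 2 n t = m λ.
λ = 2 n t / m. The fifth-longest wavelength is m = 5: λ = 2 × 1.33 × 1110 / 5.00 = 591 nm.

591 nm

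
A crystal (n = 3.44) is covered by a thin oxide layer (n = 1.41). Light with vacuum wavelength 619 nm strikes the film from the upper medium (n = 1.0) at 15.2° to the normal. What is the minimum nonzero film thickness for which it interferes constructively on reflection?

Top surface (1.0 → 1.41): reflection off a higher-index medium gives a half-wave phase shift.
Bottom surface (1.41 → 3.44): reflection off a higher-index medium gives a half-wave phase shift.
Zero or two π shifts → no net half-wave offset.
For maximum reflection here: 2 n t cos θ_r = m λ.
Snell's law: 1.0 sin 15.2° = 1.41 sin θ_r → sin θ_r = 0.186, cos θ_r = 0.983.
Minimum nonzero at m = 1: t = λ / (2 n cos θ_r) = 619 / (2 × 1.41 × 0.983) = 223 nm.

223 nm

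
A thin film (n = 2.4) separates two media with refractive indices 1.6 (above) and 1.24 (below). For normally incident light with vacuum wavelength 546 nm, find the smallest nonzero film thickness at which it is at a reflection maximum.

56.9 nm

Ray reflecting at the top interface goes from n = 1.6 toward n = 2.4: a half-wave phase shift.
At the lower boundary (n = 2.4 to n = 1.24) the reflected ray undergoes no phase shift.
Net: one phase inversion between the two reflected rays.
With one net inversion, constructive interference in reflection requires 2 n t = (m + ½) λ.
Minimum at m = 0: t = λ / (4 n) = 546 / (4 × 2.4) = 56.9 nm.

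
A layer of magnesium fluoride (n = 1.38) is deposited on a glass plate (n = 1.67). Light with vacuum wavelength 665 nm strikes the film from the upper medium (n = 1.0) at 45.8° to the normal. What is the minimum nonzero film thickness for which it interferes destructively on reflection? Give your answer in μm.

At the upper boundary (n = 1.0 to n = 1.38) the reflected ray undergoes a half-wave phase shift.
Ray reflecting at the bottom interface goes from n = 1.38 toward n = 1.67: a half-wave phase shift.
The two reflections carry the same phase change, so no net offset.
So the condition for destructive reflection is 2 n t cos θ_r = (m + ½) λ.
Snell's law: 1.0 sin 45.8° = 1.38 sin θ_r → sin θ_r = 0.520, cos θ_r = 0.854.
Minimum at m = 0: t = λ / (4 n cos θ_r) = 665 / (4 × 1.38 × 0.854) = 141 nm.

0.141 μm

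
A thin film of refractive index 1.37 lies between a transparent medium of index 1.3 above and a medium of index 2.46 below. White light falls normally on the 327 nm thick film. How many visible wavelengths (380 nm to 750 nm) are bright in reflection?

At the upper boundary (n = 1.3 to n = 1.37) the reflected ray undergoes a half-wave phase shift.
Bottom surface (1.37 → 2.46): reflection off a higher-index medium gives a half-wave phase shift.
The two reflections carry the same phase change, so no net offset.
With no net inversion, constructive interference in reflection requires 2 n t = m λ.
λ = 2 n t / m = 896 / m nm.
m=1: 896 nm (IR); m=2: 448 nm (visible); m=3: 299 nm (UV).

1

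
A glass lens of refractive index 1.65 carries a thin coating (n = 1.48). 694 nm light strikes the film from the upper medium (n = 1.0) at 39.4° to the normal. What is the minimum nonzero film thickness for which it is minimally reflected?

Ray reflecting at the top interface goes from n = 1.0 toward n = 1.48: a half-wave phase shift.
Ray reflecting at the bottom interface goes from n = 1.48 toward n = 1.65: a half-wave phase shift.
Net: no relative phase inversion (both shifts match).
With no net inversion, destructive interference in reflection requires 2 n t cos θ_r = (m + ½) λ.
Snell's law: 1.0 sin 39.4° = 1.48 sin θ_r → sin θ_r = 0.429, cos θ_r = 0.903.
Minimum at m = 0: t = λ / (4 n cos θ_r) = 694 / (4 × 1.48 × 0.903) = 130 nm.

130 nm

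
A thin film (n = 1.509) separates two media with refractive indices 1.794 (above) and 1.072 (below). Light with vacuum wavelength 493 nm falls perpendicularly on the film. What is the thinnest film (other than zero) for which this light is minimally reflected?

Top surface (1.794 → 1.509): reflection off a lower-index medium gives no phase shift.
Bottom surface (1.509 → 1.072): reflection off a lower-index medium gives no phase shift.
Zero or two π shifts → no net half-wave offset.
For dark reflection here: 2 n t = (m + ½) λ.
Minimum at m = 0: t = λ / (4 n) = 493 / (4 × 1.509) = 81.7 nm.

81.7 nm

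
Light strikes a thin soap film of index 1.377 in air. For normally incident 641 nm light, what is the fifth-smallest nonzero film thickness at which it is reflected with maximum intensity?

1047 nm

Ray reflecting at the top interface goes from n = 1.0 toward n = 1.377: a half-wave phase shift.
At the lower boundary (n = 1.377 to n = 1.0) the reflected ray undergoes no phase shift.
The two reflections differ by half a wavelength.
With one net inversion, constructive interference in reflection requires 2 n t = (m + ½) λ.
The fifth-smallest nonzero thickness corresponds to m = 4: t = (m + ½) λ / (2 n) = 4.50 × 641 / (2 × 1.377) = 1047 nm.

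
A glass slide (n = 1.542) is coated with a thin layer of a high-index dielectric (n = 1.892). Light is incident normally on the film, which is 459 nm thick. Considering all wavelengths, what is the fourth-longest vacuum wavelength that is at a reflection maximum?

496 nm

Ray reflecting at the top interface goes from n = 1.0 toward n = 1.892: a half-wave phase shift.
Bottom surface (1.892 → 1.542): reflection off a lower-index medium gives no phase shift.
The two reflections differ by half a wavelength.
With one net inversion, constructive interference in reflection requires 2 n t = (m + ½) λ.
λ = 2 n t / (m + ½). The fourth-longest wavelength is m = 3: λ = 2 × 1.892 × 459 / 3.50 = 496 nm.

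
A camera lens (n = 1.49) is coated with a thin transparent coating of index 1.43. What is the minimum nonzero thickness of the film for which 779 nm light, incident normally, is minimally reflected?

Top surface (1.0 → 1.43): reflection off a higher-index medium gives a half-wave phase shift.
Bottom surface (1.43 → 1.49): reflection off a higher-index medium gives a half-wave phase shift.
The two reflections carry the same phase change, so no net offset.
So the condition for destructive reflection is 2 n t = (m + ½) λ.
Minimum at m = 0: t = λ / (4 n) = 779 / (4 × 1.43) = 136 nm.

136 nm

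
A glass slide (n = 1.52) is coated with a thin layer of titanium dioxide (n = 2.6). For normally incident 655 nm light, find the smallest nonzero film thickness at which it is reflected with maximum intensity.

63.0 nm

Ray reflecting at the top interface goes from n = 1.0 toward n = 2.6: a half-wave phase shift.
Ray reflecting at the bottom interface goes from n = 2.6 toward n = 1.52: no phase shift.
Exactly one π shift → a net half-wave offset.
With one net inversion, constructive interference in reflection requires 2 n t = (m + ½) λ.
Minimum at m = 0: t = λ / (4 n) = 655 / (4 × 2.6) = 63.0 nm.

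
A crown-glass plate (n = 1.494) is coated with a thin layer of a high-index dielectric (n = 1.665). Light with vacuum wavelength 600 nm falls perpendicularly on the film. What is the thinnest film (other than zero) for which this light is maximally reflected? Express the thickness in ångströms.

901 Å

Top surface (1.0 → 1.665): reflection off a higher-index medium gives a half-wave phase shift.
Ray reflecting at the bottom interface goes from n = 1.665 toward n = 1.494: no phase shift.
Exactly one π shift → a net half-wave offset.
For bright reflection here: 2 n t = (m + ½) λ.
Minimum at m = 0: t = λ / (4 n) = 600 / (4 × 1.665) = 90.1 nm.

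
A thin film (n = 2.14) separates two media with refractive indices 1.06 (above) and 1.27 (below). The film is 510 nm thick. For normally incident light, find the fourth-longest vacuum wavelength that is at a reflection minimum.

546 nm

Top surface (1.06 → 2.14): reflection off a higher-index medium gives a half-wave phase shift.
Bottom surface (2.14 → 1.27): reflection off a lower-index medium gives no phase shift.
The two reflections differ by half a wavelength.
So the condition for destructive reflection is 2 n t = m λ.
λ = 2 n t / m. The fourth-longest wavelength is m = 4: λ = 2 × 2.14 × 510 / 4.00 = 546 nm.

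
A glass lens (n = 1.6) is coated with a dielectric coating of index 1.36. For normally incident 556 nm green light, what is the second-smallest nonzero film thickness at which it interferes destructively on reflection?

Ray reflecting at the top interface goes from n = 1.0 toward n = 1.36: a half-wave phase shift.
Ray reflecting at the bottom interface goes from n = 1.36 toward n = 1.6: a half-wave phase shift.
Zero or two π shifts → no net half-wave offset.
With no net inversion, destructive interference in reflection requires 2 n t = (m + ½) λ.
The second-smallest nonzero thickness corresponds to m = 1: t = (m + ½) λ / (2 n) = 1.50 × 556 / (2 × 1.36) = 307 nm.

307 nm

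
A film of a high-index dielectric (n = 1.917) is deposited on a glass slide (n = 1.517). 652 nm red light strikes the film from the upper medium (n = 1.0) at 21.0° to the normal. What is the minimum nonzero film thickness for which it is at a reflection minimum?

Top surface (1.0 → 1.917): reflection off a higher-index medium gives a half-wave phase shift.
Bottom surface (1.917 → 1.517): reflection off a lower-index medium gives no phase shift.
Exactly one π shift → a net half-wave offset.
So the condition for destructive reflection is 2 n t cos θ_r = m λ.
Snell's law: 1.0 sin 21.0° = 1.917 sin θ_r → sin θ_r = 0.187, cos θ_r = 0.982.
Minimum nonzero at m = 1: t = λ / (2 n cos θ_r) = 652 / (2 × 1.917 × 0.982) = 173 nm.

173 nm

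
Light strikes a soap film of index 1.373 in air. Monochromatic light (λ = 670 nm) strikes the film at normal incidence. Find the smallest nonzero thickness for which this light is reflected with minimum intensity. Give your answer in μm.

Top surface (1.0 → 1.373): reflection off a higher-index medium gives a half-wave phase shift.
At the lower boundary (n = 1.373 to n = 1.0) the reflected ray undergoes no phase shift.
The two reflections differ by half a wavelength.
So the condition for destructive reflection is 2 n t = m λ.
The smallest nonzero thickness corresponds to m = 1: t = m λ / (2 n) = 1.00 × 670 / (2 × 1.373) = 244 nm.

0.244 μm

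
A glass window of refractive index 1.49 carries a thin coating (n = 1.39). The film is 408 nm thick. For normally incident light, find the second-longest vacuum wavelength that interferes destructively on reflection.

Top surface (1.0 → 1.39): reflection off a higher-index medium gives a half-wave phase shift.
Ray reflecting at the bottom interface goes from n = 1.39 toward n = 1.49: a half-wave phase shift.
The two reflections carry the same phase change, so no net offset.
So the condition for destructive reflection is 2 n t = (m + ½) λ.
λ = 2 n t / (m + ½). The second-longest wavelength is m = 1: λ = 2 × 1.39 × 408 / 1.50 = 756 nm.

756 nm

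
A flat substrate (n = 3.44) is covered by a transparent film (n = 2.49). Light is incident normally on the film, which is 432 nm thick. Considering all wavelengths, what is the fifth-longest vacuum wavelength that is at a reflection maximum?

430 nm

At the upper boundary (n = 1.0 to n = 2.49) the reflected ray undergoes a half-wave phase shift.
Ray reflecting at the bottom interface goes from n = 2.49 toward n = 3.44: a half-wave phase shift.
Zero or two π shifts → no net half-wave offset.
So the condition for constructive reflection is 2 n t = m λ.
λ = 2 n t / m. The fifth-longest wavelength is m = 5: λ = 2 × 2.49 × 432 / 5.00 = 430 nm.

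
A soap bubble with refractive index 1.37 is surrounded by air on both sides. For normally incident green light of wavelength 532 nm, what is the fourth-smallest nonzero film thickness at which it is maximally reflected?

680 nm

Top surface (1.0 → 1.37): reflection off a higher-index medium gives a half-wave phase shift.
At the lower boundary (n = 1.37 to n = 1.0) the reflected ray undergoes no phase shift.
Exactly one π shift → a net half-wave offset.
For bright reflection here: 2 n t = (m + ½) λ.
The fourth-smallest nonzero thickness corresponds to m = 3: t = (m + ½) λ / (2 n) = 3.50 × 532 / (2 × 1.37) = 680 nm.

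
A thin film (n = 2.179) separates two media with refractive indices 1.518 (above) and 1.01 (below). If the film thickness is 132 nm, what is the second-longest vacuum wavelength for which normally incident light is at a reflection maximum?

At the upper boundary (n = 1.518 to n = 2.179) the reflected ray undergoes a half-wave phase shift.
Ray reflecting at the bottom interface goes from n = 2.179 toward n = 1.01: no phase shift.
Net: one phase inversion between the two reflected rays.
For maximum reflection here: 2 n t = (m + ½) λ.
λ = 2 n t / (m + ½). The second-longest wavelength is m = 1: λ = 2 × 2.179 × 132 / 1.50 = 384 nm.

384 nm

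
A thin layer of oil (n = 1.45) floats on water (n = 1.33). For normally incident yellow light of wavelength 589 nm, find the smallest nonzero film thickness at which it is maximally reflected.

102 nm

Ray reflecting at the top interface goes from n = 1.0 toward n = 1.45: a half-wave phase shift.
At the lower boundary (n = 1.45 to n = 1.33) the reflected ray undergoes no phase shift.
Net: one phase inversion between the two reflected rays.
For strong reflection here: 2 n t = (m + ½) λ.
Minimum at m = 0: t = λ / (4 n) = 589 / (4 × 1.45) = 102 nm.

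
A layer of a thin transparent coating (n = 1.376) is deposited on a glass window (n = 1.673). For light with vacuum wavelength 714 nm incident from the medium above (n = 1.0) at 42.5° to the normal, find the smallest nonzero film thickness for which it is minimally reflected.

Ray reflecting at the top interface goes from n = 1.0 toward n = 1.376: a half-wave phase shift.
Ray reflecting at the bottom interface goes from n = 1.376 toward n = 1.673: a half-wave phase shift.
The two reflections carry the same phase change, so no net offset.
For weak reflection here: 2 n t cos θ_r = (m + ½) λ.
Snell's law: 1.0 sin 42.5° = 1.376 sin θ_r → sin θ_r = 0.491, cos θ_r = 0.871.
Minimum at m = 0: t = λ / (4 n cos θ_r) = 714 / (4 × 1.376 × 0.871) = 149 nm.

149 nm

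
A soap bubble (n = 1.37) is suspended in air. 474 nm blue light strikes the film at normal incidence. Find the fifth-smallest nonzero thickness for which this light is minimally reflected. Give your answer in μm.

Top surface (1.0 → 1.37): reflection off a higher-index medium gives a half-wave phase shift.
Bottom surface (1.37 → 1.0): reflection off a lower-index medium gives no phase shift.
The two reflections differ by half a wavelength.
With one net inversion, destructive interference in reflection requires 2 n t = m λ.
The fifth-smallest nonzero thickness corresponds to m = 5: t = m λ / (2 n) = 5.00 × 474 / (2 × 1.37) = 865 nm.

0.865 μm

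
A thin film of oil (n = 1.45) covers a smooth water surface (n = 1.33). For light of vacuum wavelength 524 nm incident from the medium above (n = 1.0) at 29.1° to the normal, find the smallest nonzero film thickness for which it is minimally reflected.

192 nm

At the upper boundary (n = 1.0 to n = 1.45) the reflected ray undergoes a half-wave phase shift.
At the lower boundary (n = 1.45 to n = 1.33) the reflected ray undergoes no phase shift.
The two reflections differ by half a wavelength.
For weak reflection here: 2 n t cos θ_r = m λ.
Snell's law: 1.0 sin 29.1° = 1.45 sin θ_r → sin θ_r = 0.335, cos θ_r = 0.942.
Minimum nonzero at m = 1: t = λ / (2 n cos θ_r) = 524 / (2 × 1.45 × 0.942) = 192 nm.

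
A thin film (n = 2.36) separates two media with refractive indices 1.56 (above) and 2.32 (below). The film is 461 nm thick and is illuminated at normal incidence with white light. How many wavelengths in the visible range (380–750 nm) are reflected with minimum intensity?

Top surface (1.56 → 2.36): reflection off a higher-index medium gives a half-wave phase shift.
Bottom surface (2.36 → 2.32): reflection off a lower-index medium gives no phase shift.
Exactly one π shift → a net half-wave offset.
With one net inversion, destructive interference in reflection requires 2 n t = m λ.
λ = 2 n t / m = 2176 / m nm.
m=2: 1088 nm (IR); m=3: 725 nm (visible); m=4: 544 nm (visible); m=5: 435 nm (visible); m=6: 363 nm (UV).

3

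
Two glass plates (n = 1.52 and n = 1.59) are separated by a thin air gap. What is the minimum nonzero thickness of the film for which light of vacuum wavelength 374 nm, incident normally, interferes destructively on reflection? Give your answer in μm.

Ray reflecting at the top interface goes from n = 1.52 toward n = 1.0: no phase shift.
At the lower boundary (n = 1.0 to n = 1.59) the reflected ray undergoes a half-wave phase shift.
Exactly one π shift → a net half-wave offset.
So the condition for destructive reflection is 2 n t = m λ.
Minimum nonzero at m = 1: t = λ / (2 n) = 374 / (2 × 1.0) = 187 nm.

0.187 μm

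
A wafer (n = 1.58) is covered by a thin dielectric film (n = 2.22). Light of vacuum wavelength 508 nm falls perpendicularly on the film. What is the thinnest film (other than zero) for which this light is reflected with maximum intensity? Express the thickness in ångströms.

572 Å

At the upper boundary (n = 1.0 to n = 2.22) the reflected ray undergoes a half-wave phase shift.
Ray reflecting at the bottom interface goes from n = 2.22 toward n = 1.58: no phase shift.
Exactly one π shift → a net half-wave offset.
So the condition for constructive reflection is 2 n t = (m + ½) λ.
Minimum at m = 0: t = λ / (4 n) = 508 / (4 × 2.22) = 57.2 nm.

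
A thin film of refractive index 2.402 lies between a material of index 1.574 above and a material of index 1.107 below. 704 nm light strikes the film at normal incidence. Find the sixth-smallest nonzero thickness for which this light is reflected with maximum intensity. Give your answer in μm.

0.806 μm

Top surface (1.574 → 2.402): reflection off a higher-index medium gives a half-wave phase shift.
Ray reflecting at the bottom interface goes from n = 2.402 toward n = 1.107: no phase shift.
The two reflections differ by half a wavelength.
With one net inversion, constructive interference in reflection requires 2 n t = (m + ½) λ.
The sixth-smallest nonzero thickness corresponds to m = 5: t = (m + ½) λ / (2 n) = 5.50 × 704 / (2 × 2.402) = 806 nm.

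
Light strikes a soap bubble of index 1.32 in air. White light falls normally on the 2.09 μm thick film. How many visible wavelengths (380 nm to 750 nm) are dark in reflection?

7

At the upper boundary (n = 1.0 to n = 1.32) the reflected ray undergoes a half-wave phase shift.
Bottom surface (1.32 → 1.0): reflection off a lower-index medium gives no phase shift.
The two reflections differ by half a wavelength.
For dark reflection here: 2 n t = m λ.
λ = 2 n t / m = 5518 / m nm.
m=7: 788 nm (IR); m=8: 690 nm (visible); m=9: 613 nm (visible); m=10: 552 nm (visible); m=11: 502 nm (visible); m=12: 460 nm (visible); m=13: 424 nm (visible); m=14: 394 nm (visible); m=15: 368 nm (UV).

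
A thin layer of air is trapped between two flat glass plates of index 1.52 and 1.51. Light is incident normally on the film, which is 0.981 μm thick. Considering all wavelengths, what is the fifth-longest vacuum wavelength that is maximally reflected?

Top surface (1.52 → 1.0): reflection off a lower-index medium gives no phase shift.
At the lower boundary (n = 1.0 to n = 1.51) the reflected ray undergoes a half-wave phase shift.
Exactly one π shift → a net half-wave offset.
For strong reflection here: 2 n t = (m + ½) λ.
λ = 2 n t / (m + ½). The fifth-longest wavelength is m = 4: λ = 2 × 1.0 × 981 / 4.50 = 436 nm.

436 nm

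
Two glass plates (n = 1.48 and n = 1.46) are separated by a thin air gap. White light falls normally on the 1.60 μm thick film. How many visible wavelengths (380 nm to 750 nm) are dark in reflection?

Top surface (1.48 → 1.0): reflection off a lower-index medium gives no phase shift.
Bottom surface (1.0 → 1.46): reflection off a higher-index medium gives a half-wave phase shift.
Net: one phase inversion between the two reflected rays.
With one net inversion, destructive interference in reflection requires 2 n t = m λ.
λ = 2 n t / m = 3200 / m nm.
m=4: 800 nm (IR); m=5: 640 nm (visible); m=6: 533 nm (visible); m=7: 457 nm (visible); m=8: 400 nm (visible); m=9: 356 nm (UV).

4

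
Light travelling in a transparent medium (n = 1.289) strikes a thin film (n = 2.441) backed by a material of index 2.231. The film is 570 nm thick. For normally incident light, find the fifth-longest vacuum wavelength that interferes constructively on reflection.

618 nm

Ray reflecting at the top interface goes from n = 1.289 toward n = 2.441: a half-wave phase shift.
Bottom surface (2.441 → 2.231): reflection off a lower-index medium gives no phase shift.
Exactly one π shift → a net half-wave offset.
So the condition for constructive reflection is 2 n t = (m + ½) λ.
λ = 2 n t / (m + ½). The fifth-longest wavelength is m = 4: λ = 2 × 2.441 × 570 / 4.50 = 618 nm.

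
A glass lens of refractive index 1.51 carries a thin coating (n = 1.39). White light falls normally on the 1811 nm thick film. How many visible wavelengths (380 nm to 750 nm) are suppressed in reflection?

6

At the upper boundary (n = 1.0 to n = 1.39) the reflected ray undergoes a half-wave phase shift.
At the lower boundary (n = 1.39 to n = 1.51) the reflected ray undergoes a half-wave phase shift.
Net: no relative phase inversion (both shifts match).
For dark reflection here: 2 n t = (m + ½) λ.
λ = 2 n t / (m + ½) = 5035 / (m + ½) nm.
m=6: 775 nm (IR); m=7: 671 nm (visible); m=8: 592 nm (visible); m=9: 530 nm (visible); m=10: 479 nm (visible); m=11: 438 nm (visible); m=12: 403 nm (visible); m=13: 373 nm (UV).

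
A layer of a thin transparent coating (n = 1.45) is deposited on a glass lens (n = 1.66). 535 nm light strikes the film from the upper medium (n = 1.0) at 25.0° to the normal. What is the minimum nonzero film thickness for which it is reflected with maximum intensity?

193 nm

Ray reflecting at the top interface goes from n = 1.0 toward n = 1.45: a half-wave phase shift.
Bottom surface (1.45 → 1.66): reflection off a higher-index medium gives a half-wave phase shift.
Zero or two π shifts → no net half-wave offset.
For bright reflection here: 2 n t cos θ_r = m λ.
Snell's law: 1.0 sin 25.0° = 1.45 sin θ_r → sin θ_r = 0.291, cos θ_r = 0.957.
Minimum nonzero at m = 1: t = λ / (2 n cos θ_r) = 535 / (2 × 1.45 × 0.957) = 193 nm.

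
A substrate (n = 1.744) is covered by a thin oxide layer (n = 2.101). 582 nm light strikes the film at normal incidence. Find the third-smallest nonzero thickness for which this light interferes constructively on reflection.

At the upper boundary (n = 1.0 to n = 2.101) the reflected ray undergoes a half-wave phase shift.
Ray reflecting at the bottom interface goes from n = 2.101 toward n = 1.744: no phase shift.
Exactly one π shift → a net half-wave offset.
With one net inversion, constructive interference in reflection requires 2 n t = (m + ½) λ.
The third-smallest nonzero thickness corresponds to m = 2: t = (m + ½) λ / (2 n) = 2.50 × 582 / (2 × 2.101) = 346 nm.

346 nm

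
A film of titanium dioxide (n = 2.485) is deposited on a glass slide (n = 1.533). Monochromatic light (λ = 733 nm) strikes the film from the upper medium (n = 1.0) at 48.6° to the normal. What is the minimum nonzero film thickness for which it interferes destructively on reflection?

155 nm

At the upper boundary (n = 1.0 to n = 2.485) the reflected ray undergoes a half-wave phase shift.
At the lower boundary (n = 2.485 to n = 1.533) the reflected ray undergoes no phase shift.
The two reflections differ by half a wavelength.
With one net inversion, destructive interference in reflection requires 2 n t cos θ_r = m λ.
Snell's law: 1.0 sin 48.6° = 2.485 sin θ_r → sin θ_r = 0.302, cos θ_r = 0.953.
Minimum nonzero at m = 1: t = λ / (2 n cos θ_r) = 733 / (2 × 2.485 × 0.953) = 155 nm.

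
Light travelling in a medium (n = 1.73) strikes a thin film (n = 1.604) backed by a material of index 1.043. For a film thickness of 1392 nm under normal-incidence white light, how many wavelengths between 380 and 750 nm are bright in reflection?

At the upper boundary (n = 1.73 to n = 1.604) the reflected ray undergoes no phase shift.
Ray reflecting at the bottom interface goes from n = 1.604 toward n = 1.043: no phase shift.
The two reflections carry the same phase change, so no net offset.
For bright reflection here: 2 n t = m λ.
λ = 2 n t / m = 4466 / m nm.
m=5: 893 nm (IR); m=6: 744 nm (visible); m=7: 638 nm (visible); m=8: 558 nm (visible); m=9: 496 nm (visible); m=10: 447 nm (visible); m=11: 406 nm (visible); m=12: 372 nm (UV).

6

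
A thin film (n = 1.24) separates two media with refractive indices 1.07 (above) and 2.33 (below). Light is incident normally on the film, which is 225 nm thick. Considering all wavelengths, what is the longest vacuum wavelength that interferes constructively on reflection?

558 nm

Top surface (1.07 → 1.24): reflection off a higher-index medium gives a half-wave phase shift.
At the lower boundary (n = 1.24 to n = 2.33) the reflected ray undergoes a half-wave phase shift.
Net: no relative phase inversion (both shifts match).
With no net inversion, constructive interference in reflection requires 2 n t = m λ.
λ = 2 n t / m. The longest wavelength is m = 1: λ = 2 × 1.24 × 225 / 1.00 = 558 nm.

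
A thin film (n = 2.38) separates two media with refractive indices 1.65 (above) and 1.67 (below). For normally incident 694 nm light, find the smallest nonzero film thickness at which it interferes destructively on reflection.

Ray reflecting at the top interface goes from n = 1.65 toward n = 2.38: a half-wave phase shift.
Ray reflecting at the bottom interface goes from n = 2.38 toward n = 1.67: no phase shift.
The two reflections differ by half a wavelength.
With one net inversion, destructive interference in reflection requires 2 n t = m λ.
Minimum nonzero at m = 1: t = λ / (2 n) = 694 / (2 × 2.38) = 146 nm.

146 nm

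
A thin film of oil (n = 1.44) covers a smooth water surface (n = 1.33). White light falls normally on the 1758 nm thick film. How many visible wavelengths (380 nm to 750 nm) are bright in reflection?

Top surface (1.0 → 1.44): reflection off a higher-index medium gives a half-wave phase shift.
Ray reflecting at the bottom interface goes from n = 1.44 toward n = 1.33: no phase shift.
Net: one phase inversion between the two reflected rays.
For maximum reflection here: 2 n t = (m + ½) λ.
λ = 2 n t / (m + ½) = 5063 / (m + ½) nm.
m=6: 779 nm (IR); m=7: 675 nm (visible); m=8: 596 nm (visible); m=9: 533 nm (visible); m=10: 482 nm (visible); m=11: 440 nm (visible); m=12: 405 nm (visible); m=13: 375 nm (UV).

6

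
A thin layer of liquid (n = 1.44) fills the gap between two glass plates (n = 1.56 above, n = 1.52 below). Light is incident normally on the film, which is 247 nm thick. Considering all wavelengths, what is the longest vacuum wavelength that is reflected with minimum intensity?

Top surface (1.56 → 1.44): reflection off a lower-index medium gives no phase shift.
Bottom surface (1.44 → 1.52): reflection off a higher-index medium gives a half-wave phase shift.
Exactly one π shift → a net half-wave offset.
So the condition for destructive reflection is 2 n t = m λ.
λ = 2 n t / m. The longest wavelength is m = 1: λ = 2 × 1.44 × 247 / 1.00 = 711 nm.

711 nm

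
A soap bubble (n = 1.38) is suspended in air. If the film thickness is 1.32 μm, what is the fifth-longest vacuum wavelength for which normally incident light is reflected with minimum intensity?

729 nm

Top surface (1.0 → 1.38): reflection off a higher-index medium gives a half-wave phase shift.
Bottom surface (1.38 → 1.0): reflection off a lower-index medium gives no phase shift.
The two reflections differ by half a wavelength.
For minimum reflection here: 2 n t = m λ.
λ = 2 n t / m. The fifth-longest wavelength is m = 5: λ = 2 × 1.38 × 1320 / 5.00 = 729 nm.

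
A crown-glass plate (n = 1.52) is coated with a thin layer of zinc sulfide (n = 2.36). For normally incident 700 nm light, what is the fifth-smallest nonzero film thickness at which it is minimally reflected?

At the upper boundary (n = 1.0 to n = 2.36) the reflected ray undergoes a half-wave phase shift.
At the lower boundary (n = 2.36 to n = 1.52) the reflected ray undergoes no phase shift.
Net: one phase inversion between the two reflected rays.
For dark reflection here: 2 n t = m λ.
The fifth-smallest nonzero thickness corresponds to m = 5: t = m λ / (2 n) = 5.00 × 700 / (2 × 2.36) = 742 nm.

742 nm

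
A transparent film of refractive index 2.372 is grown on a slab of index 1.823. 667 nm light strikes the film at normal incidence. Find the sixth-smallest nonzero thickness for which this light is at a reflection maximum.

773 nm

At the upper boundary (n = 1.0 to n = 2.372) the reflected ray undergoes a half-wave phase shift.
At the lower boundary (n = 2.372 to n = 1.823) the reflected ray undergoes no phase shift.
Net: one phase inversion between the two reflected rays.
For bright reflection here: 2 n t = (m + ½) λ.
The sixth-smallest nonzero thickness corresponds to m = 5: t = (m + ½) λ / (2 n) = 5.50 × 667 / (2 × 2.372) = 773 nm.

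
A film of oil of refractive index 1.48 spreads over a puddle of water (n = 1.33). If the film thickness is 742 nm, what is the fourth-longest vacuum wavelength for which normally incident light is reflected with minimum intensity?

At the upper boundary (n = 1.0 to n = 1.48) the reflected ray undergoes a half-wave phase shift.
Ray reflecting at the bottom interface goes from n = 1.48 toward n = 1.33: no phase shift.
Net: one phase inversion between the two reflected rays.
For dark reflection here: 2 n t = m λ.
λ = 2 n t / m. The fourth-longest wavelength is m = 4: λ = 2 × 1.48 × 742 / 4.00 = 549 nm.

549 nm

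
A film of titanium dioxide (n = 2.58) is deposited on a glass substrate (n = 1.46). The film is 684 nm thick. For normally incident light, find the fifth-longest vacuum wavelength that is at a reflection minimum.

706 nm

Ray reflecting at the top interface goes from n = 1.0 toward n = 2.58: a half-wave phase shift.
Bottom surface (2.58 → 1.46): reflection off a lower-index medium gives no phase shift.
Net: one phase inversion between the two reflected rays.
So the condition for destructive reflection is 2 n t = m λ.
λ = 2 n t / m. The fifth-longest wavelength is m = 5: λ = 2 × 2.58 × 684 / 5.00 = 706 nm.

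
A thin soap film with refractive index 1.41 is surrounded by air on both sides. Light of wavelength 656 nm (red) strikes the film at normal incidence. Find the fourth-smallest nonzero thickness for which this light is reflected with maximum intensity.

814 nm

At the upper boundary (n = 1.0 to n = 1.41) the reflected ray undergoes a half-wave phase shift.
Bottom surface (1.41 → 1.0): reflection off a lower-index medium gives no phase shift.
Net: one phase inversion between the two reflected rays.
With one net inversion, constructive interference in reflection requires 2 n t = (m + ½) λ.
The fourth-smallest nonzero thickness corresponds to m = 3: t = (m + ½) λ / (2 n) = 3.50 × 656 / (2 × 1.41) = 814 nm.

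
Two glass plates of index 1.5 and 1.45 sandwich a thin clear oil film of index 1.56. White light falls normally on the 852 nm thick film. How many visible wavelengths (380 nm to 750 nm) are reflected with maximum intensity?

Ray reflecting at the top interface goes from n = 1.5 toward n = 1.56: a half-wave phase shift.
Ray reflecting at the bottom interface goes from n = 1.56 toward n = 1.45: no phase shift.
Exactly one π shift → a net half-wave offset.
With one net inversion, constructive interference in reflection requires 2 n t = (m + ½) λ.
λ = 2 n t / (m + ½) = 2658 / (m + ½) nm.
m=3: 759 nm (IR); m=4: 591 nm (visible); m=5: 483 nm (visible); m=6: 409 nm (visible); m=7: 354 nm (UV).

3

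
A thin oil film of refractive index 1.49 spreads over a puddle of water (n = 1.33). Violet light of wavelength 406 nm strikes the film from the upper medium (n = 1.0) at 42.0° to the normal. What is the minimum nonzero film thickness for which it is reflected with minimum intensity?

152 nm

Ray reflecting at the top interface goes from n = 1.0 toward n = 1.49: a half-wave phase shift.
At the lower boundary (n = 1.49 to n = 1.33) the reflected ray undergoes no phase shift.
Exactly one π shift → a net half-wave offset.
So the condition for destructive reflection is 2 n t cos θ_r = m λ.
Snell's law: 1.0 sin 42.0° = 1.49 sin θ_r → sin θ_r = 0.449, cos θ_r = 0.893.
Minimum nonzero at m = 1: t = λ / (2 n cos θ_r) = 406 / (2 × 1.49 × 0.893) = 152 nm.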